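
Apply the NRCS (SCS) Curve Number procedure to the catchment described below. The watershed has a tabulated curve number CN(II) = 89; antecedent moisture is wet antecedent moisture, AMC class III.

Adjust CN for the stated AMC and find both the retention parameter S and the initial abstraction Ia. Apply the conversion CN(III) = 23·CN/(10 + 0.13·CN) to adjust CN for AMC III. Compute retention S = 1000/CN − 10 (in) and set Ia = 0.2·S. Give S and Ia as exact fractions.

S = 1100/2047 in ≈ 0.537 in; Ia = 220/2047 in ≈ 0.107 in

Adjust CN=89 to AMC III: 23·89/(10 + 0.13·89) → 2047 ÷ (2157/100) = 204700/2157 ≈ 94.900
Retention S: 1000/CN − 10 with CN=94.900 → S = 1100/2047 ≈ 0.537 in
Ia = 0.2S: 0.2·0.537 = 0.107 in (exactly 220/2047)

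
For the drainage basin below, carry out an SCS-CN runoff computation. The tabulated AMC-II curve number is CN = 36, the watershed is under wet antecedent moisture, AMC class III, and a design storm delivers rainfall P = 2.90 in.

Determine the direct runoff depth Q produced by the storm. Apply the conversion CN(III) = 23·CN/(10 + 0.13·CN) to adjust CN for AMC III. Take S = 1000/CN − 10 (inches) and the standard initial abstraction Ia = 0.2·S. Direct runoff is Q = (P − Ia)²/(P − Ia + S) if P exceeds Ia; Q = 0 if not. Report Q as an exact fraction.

Q = 7856809/38922210 in ≈ 0.202 in

CN(III) from CN(II)=36: (23·36)/(10 + 0.13·36) = 20700/367 ≈ 56.403
Max retention: S = 1000/(20700/367) − 10 = 1600/207 in (≈ 7.729 in)
Initial abstraction Ia = S/5 = (1600/207)/5 = 320/207 ≈ 1.546 in
Excess rainfall: 2.900 − 1.546 = 1.354 in; P > Ia so Q > 0
Q = (2803/2070)²/((2803/2070) + 1600/207) = (7856809/4284900)/(18803/2070) = 7856809/38922210 in ≈ 0.202 in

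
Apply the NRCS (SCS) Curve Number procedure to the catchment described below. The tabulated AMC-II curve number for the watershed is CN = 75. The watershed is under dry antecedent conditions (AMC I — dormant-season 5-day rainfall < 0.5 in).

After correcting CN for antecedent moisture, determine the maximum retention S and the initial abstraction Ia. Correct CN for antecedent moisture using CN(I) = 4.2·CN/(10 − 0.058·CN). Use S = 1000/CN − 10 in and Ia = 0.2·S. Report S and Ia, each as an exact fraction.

CN(I) from CN(II)=75: (4.2·75)/(10 − 0.058·75) = 6300/113 ≈ 55.752
Max retention: S = 1000/(6300/113) − 10 = 500/63 in (≈ 7.937 in)
Ia = 0.2S: 0.2·7.937 = 1.587 in (exactly 100/63)

S = 500/63 in ≈ 7.937 in; Ia = 100/63 in ≈ 1.587 in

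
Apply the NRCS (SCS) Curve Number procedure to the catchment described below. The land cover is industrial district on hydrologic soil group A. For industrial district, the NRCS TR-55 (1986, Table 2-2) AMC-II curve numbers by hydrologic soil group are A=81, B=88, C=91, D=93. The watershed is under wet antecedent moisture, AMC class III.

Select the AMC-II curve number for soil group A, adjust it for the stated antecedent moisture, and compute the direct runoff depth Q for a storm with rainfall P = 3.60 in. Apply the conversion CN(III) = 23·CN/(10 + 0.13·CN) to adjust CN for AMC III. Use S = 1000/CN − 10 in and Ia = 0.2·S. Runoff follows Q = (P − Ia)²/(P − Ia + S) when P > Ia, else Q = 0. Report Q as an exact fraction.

Q = 500354978/191581605 in ≈ 2.612 in

NRCS table: industrial district, soil group A → CN(II) = 81
Wet (AMC III): CN(III) = 23·81/(10 + 0.13·81) = 1863/(2053/100) = 186300/2053 ≈ 90.745
Max retention: S = 1000/(186300/2053) − 10 = 1900/1863 in (≈ 1.020 in)
Ia = 0.2·(1900/1863) = 380/1863 in ≈ 0.204 in
P − Ia = 3.600 − 0.204 = 31634/9315 ≈ 3.396 in (> 0, runoff occurs)
Runoff Q = (P−Ia)²/(P−Ia+S) = (3.396)²/(3.396+1.020) = 500354978/191581605 ≈ 2.612 in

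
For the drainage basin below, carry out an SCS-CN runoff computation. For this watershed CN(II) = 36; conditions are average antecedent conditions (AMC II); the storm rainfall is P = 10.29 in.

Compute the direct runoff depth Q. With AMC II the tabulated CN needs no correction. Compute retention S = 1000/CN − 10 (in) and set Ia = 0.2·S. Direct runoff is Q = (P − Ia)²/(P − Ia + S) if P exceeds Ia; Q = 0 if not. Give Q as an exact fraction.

Q = 36735721/19854900 in ≈ 1.850 in

AMC II — tabulated CN = 36 applies directly.
S = 1000/36 − 10 = 160/9 in ≈ 17.778 in
Ia = 0.2S: 0.2·17.778 = 3.556 in (exactly 32/9)
Since P=10.290 > Ia=3.556: effective rainfall P−Ia = 6061/900 in
Q = (6061/900)²/((6061/900) + 160/9) = (36735721/810000)/(22061/900) = 36735721/19854900 in ≈ 1.850 in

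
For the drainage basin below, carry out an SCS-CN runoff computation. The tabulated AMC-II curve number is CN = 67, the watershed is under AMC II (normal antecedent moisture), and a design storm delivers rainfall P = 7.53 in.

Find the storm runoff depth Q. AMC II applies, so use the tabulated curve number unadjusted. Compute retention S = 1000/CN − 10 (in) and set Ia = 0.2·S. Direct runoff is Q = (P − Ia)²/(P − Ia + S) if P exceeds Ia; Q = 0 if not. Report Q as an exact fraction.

Average conditions: CN = 67 (no AMC adjustment).
Max retention: S = 1000/67 − 10 = 330/67 in (≈ 4.925 in)
Ia = 0.2·(330/67) = 66/67 in ≈ 0.985 in
Since P=7.530 > Ia=0.985: effective rainfall P−Ia = 43851/6700 in
Runoff Q = (P−Ia)²/(P−Ia+S) = (6.545)²/(6.545+4.925) = 213656689/57211300 ≈ 3.735 in

Q = 213656689/57211300 in ≈ 3.735 in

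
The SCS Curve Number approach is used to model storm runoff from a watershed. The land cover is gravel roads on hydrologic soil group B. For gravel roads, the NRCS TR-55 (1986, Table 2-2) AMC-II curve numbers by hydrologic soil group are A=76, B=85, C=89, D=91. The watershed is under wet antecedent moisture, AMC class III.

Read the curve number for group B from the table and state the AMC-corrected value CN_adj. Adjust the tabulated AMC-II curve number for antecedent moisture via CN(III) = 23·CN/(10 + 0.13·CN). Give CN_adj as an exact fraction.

CN_adj = 39100/421 ≈ 92.874

NRCS table: gravel roads, soil group B → CN(II) = 85
CN(III) from CN(II)=85: (23·85)/(10 + 0.13·85) = 39100/421 ≈ 92.874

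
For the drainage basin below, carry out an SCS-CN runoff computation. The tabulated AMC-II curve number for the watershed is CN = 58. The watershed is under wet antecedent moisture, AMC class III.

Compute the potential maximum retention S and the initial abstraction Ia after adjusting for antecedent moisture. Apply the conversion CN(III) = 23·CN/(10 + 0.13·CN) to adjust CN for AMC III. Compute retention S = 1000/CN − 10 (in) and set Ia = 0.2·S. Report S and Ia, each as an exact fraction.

Adjust CN=58 to AMC III: 23·58/(10 + 0.13·58) → 1334 ÷ (877/50) = 66700/877 ≈ 76.055
Retention S: 1000/CN − 10 with CN=76.055 → S = 2100/667 ≈ 3.148 in
Initial abstraction Ia = S/5 = (2100/667)/5 = 420/667 ≈ 0.630 in

S = 2100/667 in ≈ 3.148 in; Ia = 420/667 in ≈ 0.630 in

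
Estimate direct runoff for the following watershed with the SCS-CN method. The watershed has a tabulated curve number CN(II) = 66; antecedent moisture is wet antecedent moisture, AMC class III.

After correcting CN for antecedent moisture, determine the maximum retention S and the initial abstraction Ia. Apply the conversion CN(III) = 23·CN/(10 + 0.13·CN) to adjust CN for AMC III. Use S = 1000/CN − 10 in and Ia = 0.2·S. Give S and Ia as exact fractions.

S = 1700/759 in ≈ 2.240 in; Ia = 340/759 in ≈ 0.448 in

Adjust CN=66 to AMC III: 23·66/(10 + 0.13·66) → 1518 ÷ (929/50) = 75900/929 ≈ 81.701
Max retention: S = 1000/(75900/929) − 10 = 1700/759 in (≈ 2.240 in)
Initial abstraction Ia = S/5 = (1700/759)/5 = 340/759 ≈ 0.448 in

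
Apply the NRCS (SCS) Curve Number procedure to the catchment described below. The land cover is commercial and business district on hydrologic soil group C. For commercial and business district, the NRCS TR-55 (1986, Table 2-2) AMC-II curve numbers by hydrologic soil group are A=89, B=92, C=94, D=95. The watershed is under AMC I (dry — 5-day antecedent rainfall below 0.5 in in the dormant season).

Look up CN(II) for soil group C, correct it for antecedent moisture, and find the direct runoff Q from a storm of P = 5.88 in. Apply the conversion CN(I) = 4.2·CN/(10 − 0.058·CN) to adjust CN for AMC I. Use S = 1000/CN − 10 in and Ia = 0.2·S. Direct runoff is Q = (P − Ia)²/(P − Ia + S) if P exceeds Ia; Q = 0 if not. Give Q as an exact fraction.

Q = 2103414769/480035675 in ≈ 4.382 in

NRCS table: commercial and business district, soil group C → CN(II) = 94
CN(I) from CN(II)=94: (4.2·94)/(10 − 0.058·94) = 32900/379 ≈ 86.807
S = 1000/(32900/379) − 10 = 500/329 in ≈ 1.520 in
Ia = 0.2S: 0.2·1.520 = 0.304 in (exactly 100/329)
Since P=5.880 > Ia=0.304: effective rainfall P−Ia = 45863/8225 in
Runoff Q = (P−Ia)²/(P−Ia+S) = (5.576)²/(5.576+1.520) = 2103414769/480035675 ≈ 4.382 in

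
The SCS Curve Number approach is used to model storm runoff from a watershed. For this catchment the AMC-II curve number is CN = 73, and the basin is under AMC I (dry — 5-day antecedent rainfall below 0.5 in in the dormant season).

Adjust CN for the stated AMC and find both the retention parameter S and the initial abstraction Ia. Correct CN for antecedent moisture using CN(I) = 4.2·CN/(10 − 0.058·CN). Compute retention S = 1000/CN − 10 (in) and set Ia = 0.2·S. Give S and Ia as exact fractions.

Adjust CN=73 to AMC I: 4.2·73/(10 − 0.058·73) → (1533/5) ÷ (2883/500) = 51100/961 ≈ 53.174
Retention S: 1000/CN − 10 with CN=53.174 → S = 4500/511 ≈ 8.806 in
Ia = 0.2·(4500/511) = 900/511 in ≈ 1.761 in

S = 4500/511 in ≈ 8.806 in; Ia = 900/511 in ≈ 1.761 in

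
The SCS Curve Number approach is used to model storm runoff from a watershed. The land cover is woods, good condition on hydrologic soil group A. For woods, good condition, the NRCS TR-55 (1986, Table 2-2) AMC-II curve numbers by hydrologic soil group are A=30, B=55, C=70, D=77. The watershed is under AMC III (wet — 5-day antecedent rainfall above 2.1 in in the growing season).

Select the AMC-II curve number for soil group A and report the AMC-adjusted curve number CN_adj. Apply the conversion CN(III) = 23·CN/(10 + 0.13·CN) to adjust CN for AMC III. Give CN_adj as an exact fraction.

CN_adj = 6900/139 ≈ 49.640

NRCS table: woods, good condition, soil group A → CN(II) = 30
Wet (AMC III): CN(III) = 23·30/(10 + 0.13·30) = 690/(139/10) = 6900/139 ≈ 49.640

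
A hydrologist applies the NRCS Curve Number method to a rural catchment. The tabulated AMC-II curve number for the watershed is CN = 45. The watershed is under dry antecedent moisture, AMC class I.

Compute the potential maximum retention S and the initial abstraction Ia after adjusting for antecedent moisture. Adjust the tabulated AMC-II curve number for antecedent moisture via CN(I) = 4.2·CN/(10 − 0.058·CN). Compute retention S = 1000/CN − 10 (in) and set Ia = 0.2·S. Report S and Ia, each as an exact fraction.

S = 5500/189 in ≈ 29.101 in; Ia = 1100/189 in ≈ 5.820 in

Dry (AMC I): CN(I) = 4.2·45/(10 − 0.058·45) = 189/(739/100) = 18900/739 ≈ 25.575
Retention S: 1000/CN − 10 with CN=25.575 → S = 5500/189 ≈ 29.101 in
Ia = 0.2S: 0.2·29.101 = 5.820 in (exactly 1100/189)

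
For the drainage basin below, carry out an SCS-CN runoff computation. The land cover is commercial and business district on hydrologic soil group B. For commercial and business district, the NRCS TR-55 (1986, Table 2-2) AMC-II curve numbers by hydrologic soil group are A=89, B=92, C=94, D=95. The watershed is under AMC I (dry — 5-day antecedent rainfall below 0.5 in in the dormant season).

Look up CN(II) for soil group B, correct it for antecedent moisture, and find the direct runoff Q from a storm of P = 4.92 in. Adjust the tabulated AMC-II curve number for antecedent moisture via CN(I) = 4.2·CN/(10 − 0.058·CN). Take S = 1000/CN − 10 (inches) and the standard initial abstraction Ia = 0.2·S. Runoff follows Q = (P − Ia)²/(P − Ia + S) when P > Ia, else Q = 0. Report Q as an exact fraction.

NRCS table: commercial and business district, soil group B → CN(II) = 92
Adjust CN=92 to AMC I: 4.2·92/(10 − 0.058·92) → (1932/5) ÷ (583/125) = 48300/583 ≈ 82.847
Retention S: 1000/CN − 10 with CN=82.847 → S = 1000/483 ≈ 2.070 in
Ia = 0.2·(1000/483) = 200/483 in ≈ 0.414 in
Since P=4.920 > Ia=0.414: effective rainfall P−Ia = 54409/12075 in
Q: (54409/12075)² ÷ (79409/12075) = 2960339281/958863675 in (≈ 3.087 in)

Q = 2960339281/958863675 in ≈ 3.087 in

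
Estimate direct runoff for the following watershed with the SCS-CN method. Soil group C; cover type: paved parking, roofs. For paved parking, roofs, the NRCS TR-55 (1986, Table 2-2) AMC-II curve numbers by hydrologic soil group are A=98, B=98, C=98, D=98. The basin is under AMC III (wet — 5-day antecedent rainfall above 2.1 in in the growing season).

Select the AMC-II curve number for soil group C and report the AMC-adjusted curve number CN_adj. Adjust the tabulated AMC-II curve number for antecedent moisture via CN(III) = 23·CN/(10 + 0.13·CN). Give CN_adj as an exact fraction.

CN_adj = 112700/1137 ≈ 99.120

NRCS table: paved parking, roofs, soil group C → CN(II) = 98
Wet (AMC III): CN(III) = 23·98/(10 + 0.13·98) = 2254/(1137/50) = 112700/1137 ≈ 99.120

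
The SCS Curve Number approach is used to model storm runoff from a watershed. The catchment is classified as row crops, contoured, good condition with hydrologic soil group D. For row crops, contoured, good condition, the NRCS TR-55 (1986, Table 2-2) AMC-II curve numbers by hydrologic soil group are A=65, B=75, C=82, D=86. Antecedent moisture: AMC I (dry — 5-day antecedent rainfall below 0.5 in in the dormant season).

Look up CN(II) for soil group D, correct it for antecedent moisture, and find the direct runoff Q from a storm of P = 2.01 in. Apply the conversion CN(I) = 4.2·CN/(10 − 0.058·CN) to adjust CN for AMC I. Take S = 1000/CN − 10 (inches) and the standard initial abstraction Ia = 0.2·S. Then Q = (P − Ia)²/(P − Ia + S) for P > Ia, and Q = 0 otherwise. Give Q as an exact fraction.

Q = 253733041/850484100 in ≈ 0.298 in

NRCS table: row crops, contoured, good condition, soil group D → CN(II) = 86
CN(I) from CN(II)=86: (4.2·86)/(10 − 0.058·86) = 12900/179 ≈ 72.067
S = 1000/(12900/179) − 10 = 500/129 in ≈ 3.876 in
Ia = 0.2S: 0.2·3.876 = 0.775 in (exactly 100/129)
Excess rainfall: 2.010 − 0.775 = 1.235 in; P > Ia so Q > 0
Q: (15929/12900)² ÷ (65929/12900) = 253733041/850484100 in (≈ 0.298 in)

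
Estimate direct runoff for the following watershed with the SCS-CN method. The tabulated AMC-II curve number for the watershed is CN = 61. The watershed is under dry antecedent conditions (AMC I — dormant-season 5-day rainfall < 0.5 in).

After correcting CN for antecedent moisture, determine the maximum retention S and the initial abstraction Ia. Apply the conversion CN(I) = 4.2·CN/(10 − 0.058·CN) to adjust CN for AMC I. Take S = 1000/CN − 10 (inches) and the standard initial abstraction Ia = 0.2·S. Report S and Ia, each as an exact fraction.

CN(I) from CN(II)=61: (4.2·61)/(10 − 0.058·61) = 42700/1077 ≈ 39.647
Retention S: 1000/CN − 10 with CN=39.647 → S = 6500/427 ≈ 15.222 in
Ia = 0.2S: 0.2·15.222 = 3.044 in (exactly 1300/427)

S = 6500/427 in ≈ 15.222 in; Ia = 1300/427 in ≈ 3.044 in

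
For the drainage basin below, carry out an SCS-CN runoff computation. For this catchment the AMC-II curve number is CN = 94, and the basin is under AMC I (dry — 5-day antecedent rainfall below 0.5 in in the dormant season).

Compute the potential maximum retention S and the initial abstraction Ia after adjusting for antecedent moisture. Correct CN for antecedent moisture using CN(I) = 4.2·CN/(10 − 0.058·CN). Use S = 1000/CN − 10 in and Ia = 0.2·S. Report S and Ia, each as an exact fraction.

Dry (AMC I): CN(I) = 4.2·94/(10 − 0.058·94) = (1974/5)/(1137/250) = 32900/379 ≈ 86.807
S = 1000/(32900/379) − 10 = 500/329 in ≈ 1.520 in
Ia = 0.2·(500/329) = 100/329 in ≈ 0.304 in

S = 500/329 in ≈ 1.520 in; Ia = 100/329 in ≈ 0.304 in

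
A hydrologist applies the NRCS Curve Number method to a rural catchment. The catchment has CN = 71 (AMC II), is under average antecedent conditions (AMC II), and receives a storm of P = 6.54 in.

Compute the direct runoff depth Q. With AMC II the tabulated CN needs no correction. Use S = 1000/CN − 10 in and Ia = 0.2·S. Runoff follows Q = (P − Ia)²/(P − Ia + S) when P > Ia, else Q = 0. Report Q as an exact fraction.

Q = 412780489/123600350 in ≈ 3.340 in

CN(II) = 71; AMC II needs no correction.
Max retention: S = 1000/71 − 10 = 290/71 in (≈ 4.085 in)
Ia = 0.2S: 0.2·4.085 = 0.817 in (exactly 58/71)
Since P=6.540 > Ia=0.817: effective rainfall P−Ia = 20317/3550 in
Q = (20317/3550)²/((20317/3550) + 290/71) = (412780489/12602500)/(34817/3550) = 412780489/123600350 in ≈ 3.340 in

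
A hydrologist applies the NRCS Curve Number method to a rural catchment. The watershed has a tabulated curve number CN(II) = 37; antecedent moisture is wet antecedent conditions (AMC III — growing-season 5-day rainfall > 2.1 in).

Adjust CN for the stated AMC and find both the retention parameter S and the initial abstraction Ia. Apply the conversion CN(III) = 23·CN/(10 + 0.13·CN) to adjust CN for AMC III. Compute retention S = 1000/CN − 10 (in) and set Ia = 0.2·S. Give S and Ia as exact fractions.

S = 6300/851 in ≈ 7.403 in; Ia = 1260/851 in ≈ 1.481 in

CN(III) from CN(II)=37: (23·37)/(10 + 0.13·37) = 85100/1481 ≈ 57.461
Retention S: 1000/CN − 10 with CN=57.461 → S = 6300/851 ≈ 7.403 in
Initial abstraction Ia = S/5 = (6300/851)/5 = 1260/851 ≈ 1.481 in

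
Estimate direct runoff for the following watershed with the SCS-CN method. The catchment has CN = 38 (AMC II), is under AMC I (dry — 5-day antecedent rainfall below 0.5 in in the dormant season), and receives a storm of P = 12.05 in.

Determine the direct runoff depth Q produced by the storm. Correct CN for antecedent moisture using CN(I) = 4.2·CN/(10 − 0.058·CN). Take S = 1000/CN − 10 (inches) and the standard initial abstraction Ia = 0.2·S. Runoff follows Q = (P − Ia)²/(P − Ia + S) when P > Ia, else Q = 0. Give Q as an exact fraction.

Dry (AMC I): CN(I) = 4.2·38/(10 − 0.058·38) = (798/5)/(1949/250) = 39900/1949 ≈ 20.472
S = 1000/(39900/1949) − 10 = 15500/399 in ≈ 38.847 in
Ia = 0.2S: 0.2·38.847 = 7.769 in (exactly 3100/399)
P − Ia = 12.050 − 7.769 = 34159/7980 ≈ 4.281 in (> 0, runoff occurs)
Q = (34159/7980)²/((34159/7980) + 15500/399) = (1166837281/63680400)/(344159/7980) = 1166837281/2746388820 in ≈ 0.425 in

Q = 1166837281/2746388820 in ≈ 0.425 in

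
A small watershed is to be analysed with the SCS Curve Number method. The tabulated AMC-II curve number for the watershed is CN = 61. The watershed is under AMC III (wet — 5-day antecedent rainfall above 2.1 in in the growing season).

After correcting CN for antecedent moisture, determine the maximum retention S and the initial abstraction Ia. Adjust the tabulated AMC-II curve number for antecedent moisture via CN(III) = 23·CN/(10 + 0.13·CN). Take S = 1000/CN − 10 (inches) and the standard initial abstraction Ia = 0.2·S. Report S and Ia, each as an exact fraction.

CN(III) from CN(II)=61: (23·61)/(10 + 0.13·61) = 140300/1793 ≈ 78.249
Max retention: S = 1000/(140300/1793) − 10 = 3900/1403 in (≈ 2.780 in)
Ia = 0.2·(3900/1403) = 780/1403 in ≈ 0.556 in

S = 3900/1403 in ≈ 2.780 in; Ia = 780/1403 in ≈ 0.556 in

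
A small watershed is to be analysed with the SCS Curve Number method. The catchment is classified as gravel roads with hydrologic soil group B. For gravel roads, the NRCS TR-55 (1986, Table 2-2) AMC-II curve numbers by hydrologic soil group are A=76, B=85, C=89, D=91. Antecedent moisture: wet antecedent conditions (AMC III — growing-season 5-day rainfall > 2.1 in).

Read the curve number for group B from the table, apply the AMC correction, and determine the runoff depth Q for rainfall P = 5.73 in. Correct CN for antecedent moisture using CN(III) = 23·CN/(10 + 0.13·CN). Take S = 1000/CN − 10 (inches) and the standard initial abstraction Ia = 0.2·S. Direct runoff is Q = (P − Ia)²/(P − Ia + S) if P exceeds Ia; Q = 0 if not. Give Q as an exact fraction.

NRCS table: gravel roads, soil group B → CN(II) = 85
Adjust CN=85 to AMC III: 23·85/(10 + 0.13·85) → 1955 ÷ (421/20) = 39100/421 ≈ 92.874
Retention S: 1000/CN − 10 with CN=92.874 → S = 300/391 ≈ 0.767 in
Ia = 0.2S: 0.2·0.767 = 0.153 in (exactly 60/391)
Excess rainfall: 5.730 − 0.153 = 5.577 in; P > Ia so Q > 0
Runoff Q = (P−Ia)²/(P−Ia+S) = (5.577)²/(5.577+0.767) = 15847583283/3232827100 ≈ 4.902 in

Q = 15847583283/3232827100 in ≈ 4.902 in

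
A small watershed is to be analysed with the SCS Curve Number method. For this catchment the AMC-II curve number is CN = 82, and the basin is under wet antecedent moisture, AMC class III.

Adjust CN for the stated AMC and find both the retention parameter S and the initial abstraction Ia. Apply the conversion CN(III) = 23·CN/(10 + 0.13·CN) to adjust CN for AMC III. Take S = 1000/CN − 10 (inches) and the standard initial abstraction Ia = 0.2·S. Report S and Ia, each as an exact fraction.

S = 900/943 in ≈ 0.954 in; Ia = 180/943 in ≈ 0.191 in

Adjust CN=82 to AMC III: 23·82/(10 + 0.13·82) → 1886 ÷ (1033/50) = 94300/1033 ≈ 91.288
Retention S: 1000/CN − 10 with CN=91.288 → S = 900/943 ≈ 0.954 in
Ia = 0.2S: 0.2·0.954 = 0.191 in (exactly 180/943)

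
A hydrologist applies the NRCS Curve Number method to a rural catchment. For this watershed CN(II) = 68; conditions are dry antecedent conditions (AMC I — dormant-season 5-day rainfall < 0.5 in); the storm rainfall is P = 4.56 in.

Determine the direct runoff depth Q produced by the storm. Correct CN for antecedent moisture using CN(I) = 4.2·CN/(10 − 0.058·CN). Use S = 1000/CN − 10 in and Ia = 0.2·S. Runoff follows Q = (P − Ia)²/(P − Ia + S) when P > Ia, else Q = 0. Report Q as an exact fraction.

Q = 214203602/538614825 in ≈ 0.398 in

Dry (AMC I): CN(I) = 4.2·68/(10 − 0.058·68) = (1428/5)/(757/125) = 35700/757 ≈ 47.160
Max retention: S = 1000/(35700/757) − 10 = 4000/357 in (≈ 11.204 in)
Ia = 0.2·(4000/357) = 800/357 in ≈ 2.241 in
Excess rainfall: 4.560 − 2.241 = 2.319 in; P > Ia so Q > 0
Runoff Q = (P−Ia)²/(P−Ia+S) = (2.319)²/(2.319+11.204) = 214203602/538614825 ≈ 0.398 in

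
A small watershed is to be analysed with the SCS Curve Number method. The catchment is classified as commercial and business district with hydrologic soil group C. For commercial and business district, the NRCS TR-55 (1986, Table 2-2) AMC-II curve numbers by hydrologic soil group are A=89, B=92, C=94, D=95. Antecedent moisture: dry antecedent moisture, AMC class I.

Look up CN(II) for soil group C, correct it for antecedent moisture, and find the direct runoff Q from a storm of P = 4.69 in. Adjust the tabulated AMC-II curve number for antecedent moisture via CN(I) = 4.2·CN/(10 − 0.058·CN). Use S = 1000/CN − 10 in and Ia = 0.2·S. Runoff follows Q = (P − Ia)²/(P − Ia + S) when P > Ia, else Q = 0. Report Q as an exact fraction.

NRCS table: commercial and business district, soil group C → CN(II) = 94
Dry (AMC I): CN(I) = 4.2·94/(10 − 0.058·94) = (1974/5)/(1137/250) = 32900/379 ≈ 86.807
S = 1000/(32900/379) − 10 = 500/329 in ≈ 1.520 in
Ia = 0.2·(500/329) = 100/329 in ≈ 0.304 in
Since P=4.690 > Ia=0.304: effective rainfall P−Ia = 144301/32900 in
Q = (144301/32900)²/((144301/32900) + 500/329) = (20822778601/1082410000)/(194301/32900) = 20822778601/6392502900 in ≈ 3.257 in

Q = 20822778601/6392502900 in ≈ 3.257 in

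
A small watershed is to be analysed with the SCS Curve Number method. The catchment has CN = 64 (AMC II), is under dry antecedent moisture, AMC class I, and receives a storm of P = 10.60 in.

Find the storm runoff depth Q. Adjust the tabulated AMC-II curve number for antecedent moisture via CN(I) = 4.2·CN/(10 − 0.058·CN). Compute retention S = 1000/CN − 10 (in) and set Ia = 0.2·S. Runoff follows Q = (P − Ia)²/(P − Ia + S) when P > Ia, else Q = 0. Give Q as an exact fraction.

Q = 1229881/417760 in ≈ 2.944 in

CN(I) from CN(II)=64: (4.2·64)/(10 − 0.058·64) = 5600/131 ≈ 42.748
Max retention: S = 1000/(5600/131) − 10 = 375/28 in (≈ 13.393 in)
Ia = 0.2S: 0.2·13.393 = 2.679 in (exactly 75/28)
Excess rainfall: 10.600 − 2.679 = 7.921 in; P > Ia so Q > 0
Q = (1109/140)²/((1109/140) + 375/28) = (1229881/19600)/(746/35) = 1229881/417760 in ≈ 2.944 in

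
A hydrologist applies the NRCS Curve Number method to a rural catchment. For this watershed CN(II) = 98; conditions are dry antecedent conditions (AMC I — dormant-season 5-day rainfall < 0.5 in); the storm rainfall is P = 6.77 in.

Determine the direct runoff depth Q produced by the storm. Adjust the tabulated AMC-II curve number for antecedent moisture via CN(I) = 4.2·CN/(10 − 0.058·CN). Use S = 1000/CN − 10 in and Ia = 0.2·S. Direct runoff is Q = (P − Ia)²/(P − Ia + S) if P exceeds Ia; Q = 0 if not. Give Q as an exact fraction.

Q = 471464876689/75799535700 in ≈ 6.220 in

CN(I) from CN(II)=98: (4.2·98)/(10 − 0.058·98) = 102900/1079 ≈ 95.366
Retention S: 1000/CN − 10 with CN=95.366 → S = 500/1029 ≈ 0.486 in
Ia = 0.2S: 0.2·0.486 = 0.097 in (exactly 100/1029)
P − Ia = 6.770 − 0.097 = 686633/102900 ≈ 6.673 in (> 0, runoff occurs)
Q = (686633/102900)²/((686633/102900) + 500/1029) = (471464876689/10588410000)/(736633/102900) = 471464876689/75799535700 in ≈ 6.220 in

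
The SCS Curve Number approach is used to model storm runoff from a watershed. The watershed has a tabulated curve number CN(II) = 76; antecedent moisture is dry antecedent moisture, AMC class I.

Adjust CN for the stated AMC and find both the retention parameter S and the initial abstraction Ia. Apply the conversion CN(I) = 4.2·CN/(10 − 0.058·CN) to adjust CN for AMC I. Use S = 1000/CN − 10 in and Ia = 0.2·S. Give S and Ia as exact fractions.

Dry (AMC I): CN(I) = 4.2·76/(10 − 0.058·76) = (1596/5)/(699/125) = 13300/233 ≈ 57.082
S = 1000/(13300/233) − 10 = 1000/133 in ≈ 7.519 in
Initial abstraction Ia = S/5 = (1000/133)/5 = 200/133 ≈ 1.504 in

S = 1000/133 in ≈ 7.519 in; Ia = 200/133 in ≈ 1.504 in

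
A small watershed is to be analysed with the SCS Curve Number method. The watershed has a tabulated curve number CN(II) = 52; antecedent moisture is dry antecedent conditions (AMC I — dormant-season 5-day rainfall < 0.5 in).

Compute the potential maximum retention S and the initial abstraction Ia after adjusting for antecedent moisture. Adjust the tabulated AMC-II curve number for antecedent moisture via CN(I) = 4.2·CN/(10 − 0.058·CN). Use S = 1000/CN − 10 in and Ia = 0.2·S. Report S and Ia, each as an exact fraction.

CN(I) from CN(II)=52: (4.2·52)/(10 − 0.058·52) = 9100/291 ≈ 31.271
S = 1000/(9100/291) − 10 = 2000/91 in ≈ 21.978 in
Ia = 0.2S: 0.2·21.978 = 4.396 in (exactly 400/91)

S = 2000/91 in ≈ 21.978 in; Ia = 400/91 in ≈ 4.396 in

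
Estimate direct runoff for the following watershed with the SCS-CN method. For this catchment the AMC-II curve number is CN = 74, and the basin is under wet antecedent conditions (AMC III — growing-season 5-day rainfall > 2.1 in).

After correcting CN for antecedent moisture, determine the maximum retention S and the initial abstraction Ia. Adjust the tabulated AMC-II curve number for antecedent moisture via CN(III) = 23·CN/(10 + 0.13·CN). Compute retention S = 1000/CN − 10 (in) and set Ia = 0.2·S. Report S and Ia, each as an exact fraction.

CN(III) from CN(II)=74: (23·74)/(10 + 0.13·74) = 85100/981 ≈ 86.748
Retention S: 1000/CN − 10 with CN=86.748 → S = 1300/851 ≈ 1.528 in
Ia = 0.2·(1300/851) = 260/851 in ≈ 0.306 in

S = 1300/851 in ≈ 1.528 in; Ia = 260/851 in ≈ 0.306 in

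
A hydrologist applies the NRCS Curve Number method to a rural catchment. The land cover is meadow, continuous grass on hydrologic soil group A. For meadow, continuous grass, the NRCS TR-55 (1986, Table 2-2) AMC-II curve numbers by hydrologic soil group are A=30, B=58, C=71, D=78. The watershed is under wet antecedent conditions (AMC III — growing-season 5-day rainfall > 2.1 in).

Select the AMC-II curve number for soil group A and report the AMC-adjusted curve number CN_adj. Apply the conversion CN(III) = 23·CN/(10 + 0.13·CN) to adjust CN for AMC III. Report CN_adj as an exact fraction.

CN_adj = 6900/139 ≈ 49.640

NRCS table: meadow, continuous grass, soil group A → CN(II) = 30
Wet (AMC III): CN(III) = 23·30/(10 + 0.13·30) = 690/(139/10) = 6900/139 ≈ 49.640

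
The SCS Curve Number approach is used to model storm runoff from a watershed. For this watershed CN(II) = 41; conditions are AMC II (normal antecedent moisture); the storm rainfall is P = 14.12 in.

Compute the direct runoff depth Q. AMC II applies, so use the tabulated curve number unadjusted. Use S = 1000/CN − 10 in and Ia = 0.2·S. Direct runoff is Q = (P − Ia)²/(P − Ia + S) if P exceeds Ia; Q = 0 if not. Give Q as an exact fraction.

Q = 132779529/26929825 in ≈ 4.931 in

CN(II) = 41; AMC II needs no correction.
S = 1000/41 − 10 = 590/41 in ≈ 14.390 in
Ia = 0.2·(590/41) = 118/41 in ≈ 2.878 in
P − Ia = 14.120 − 2.878 = 11523/1025 ≈ 11.242 in (> 0, runoff occurs)
Q: (11523/1025)² ÷ (26273/1025) = 132779529/26929825 in (≈ 4.931 in)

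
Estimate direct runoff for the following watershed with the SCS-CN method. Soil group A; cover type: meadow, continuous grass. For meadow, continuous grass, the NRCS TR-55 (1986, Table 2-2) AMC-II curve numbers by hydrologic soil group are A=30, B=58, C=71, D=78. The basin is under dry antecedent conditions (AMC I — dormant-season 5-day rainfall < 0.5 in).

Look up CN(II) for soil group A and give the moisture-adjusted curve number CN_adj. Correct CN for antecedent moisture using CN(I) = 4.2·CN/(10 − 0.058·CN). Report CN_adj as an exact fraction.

CN_adj = 900/59 ≈ 15.254

NRCS table: meadow, continuous grass, soil group A → CN(II) = 30
Adjust CN=30 to AMC I: 4.2·30/(10 − 0.058·30) → 126 ÷ (413/50) = 900/59 ≈ 15.254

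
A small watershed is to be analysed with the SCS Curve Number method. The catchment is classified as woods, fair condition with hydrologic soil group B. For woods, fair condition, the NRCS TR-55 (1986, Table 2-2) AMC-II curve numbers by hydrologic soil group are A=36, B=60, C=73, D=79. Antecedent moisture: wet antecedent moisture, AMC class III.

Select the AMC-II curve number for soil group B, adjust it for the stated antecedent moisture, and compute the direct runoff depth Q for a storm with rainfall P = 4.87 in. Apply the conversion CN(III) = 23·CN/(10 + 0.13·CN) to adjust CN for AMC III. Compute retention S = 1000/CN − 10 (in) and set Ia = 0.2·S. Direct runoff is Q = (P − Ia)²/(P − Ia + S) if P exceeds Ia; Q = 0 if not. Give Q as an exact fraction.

Q = 876337609/342260700 in ≈ 2.560 in

NRCS table: woods, fair condition, soil group B → CN(II) = 60
CN(III) from CN(II)=60: (23·60)/(10 + 0.13·60) = 6900/89 ≈ 77.528
Retention S: 1000/CN − 10 with CN=77.528 → S = 200/69 ≈ 2.899 in
Initial abstraction Ia = S/5 = (200/69)/5 = 40/69 ≈ 0.580 in
Excess rainfall: 4.870 − 0.580 = 4.290 in; P > Ia so Q > 0
Q = (29603/6900)²/((29603/6900) + 200/69) = (876337609/47610000)/(49603/6900) = 876337609/342260700 in ≈ 2.560 in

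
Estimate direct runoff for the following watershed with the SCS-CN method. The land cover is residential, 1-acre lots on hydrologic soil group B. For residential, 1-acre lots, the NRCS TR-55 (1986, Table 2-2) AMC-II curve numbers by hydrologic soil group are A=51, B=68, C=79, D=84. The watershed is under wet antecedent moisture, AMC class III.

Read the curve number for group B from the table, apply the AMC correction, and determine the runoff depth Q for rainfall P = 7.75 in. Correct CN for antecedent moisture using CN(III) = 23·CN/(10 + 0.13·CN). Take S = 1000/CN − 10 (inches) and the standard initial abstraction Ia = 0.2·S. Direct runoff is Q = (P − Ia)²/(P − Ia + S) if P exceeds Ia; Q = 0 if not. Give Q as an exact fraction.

Q = 131813361/22961084 in ≈ 5.741 in

NRCS table: residential, 1-acre lots, soil group B → CN(II) = 68
Adjust CN=68 to AMC III: 23·68/(10 + 0.13·68) → 1564 ÷ (471/25) = 39100/471 ≈ 83.015
Retention S: 1000/CN − 10 with CN=83.015 → S = 800/391 ≈ 2.046 in
Initial abstraction Ia = S/5 = (800/391)/5 = 160/391 ≈ 0.409 in
Since P=7.750 > Ia=0.409: effective rainfall P−Ia = 11481/1564 in
Q = (11481/1564)²/((11481/1564) + 800/391) = (131813361/2446096)/(14681/1564) = 131813361/22961084 in ≈ 5.741 in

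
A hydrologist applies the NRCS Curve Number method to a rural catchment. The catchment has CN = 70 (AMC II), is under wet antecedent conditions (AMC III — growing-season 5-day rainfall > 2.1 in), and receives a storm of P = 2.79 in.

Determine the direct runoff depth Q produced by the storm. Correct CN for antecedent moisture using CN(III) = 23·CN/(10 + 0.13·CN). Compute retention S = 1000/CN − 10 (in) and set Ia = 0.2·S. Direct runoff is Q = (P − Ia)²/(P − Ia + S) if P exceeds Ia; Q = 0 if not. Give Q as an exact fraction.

Q = 504896187/369865300 in ≈ 1.365 in

CN(III) from CN(II)=70: (23·70)/(10 + 0.13·70) = 16100/191 ≈ 84.293
S = 1000/(16100/191) − 10 = 300/161 in ≈ 1.863 in
Initial abstraction Ia = S/5 = (300/161)/5 = 60/161 ≈ 0.373 in
P − Ia = 2.790 − 0.373 = 38919/16100 ≈ 2.417 in (> 0, runoff occurs)
Q = (38919/16100)²/((38919/16100) + 300/161) = (1514688561/259210000)/(68919/16100) = 504896187/369865300 in ≈ 1.365 in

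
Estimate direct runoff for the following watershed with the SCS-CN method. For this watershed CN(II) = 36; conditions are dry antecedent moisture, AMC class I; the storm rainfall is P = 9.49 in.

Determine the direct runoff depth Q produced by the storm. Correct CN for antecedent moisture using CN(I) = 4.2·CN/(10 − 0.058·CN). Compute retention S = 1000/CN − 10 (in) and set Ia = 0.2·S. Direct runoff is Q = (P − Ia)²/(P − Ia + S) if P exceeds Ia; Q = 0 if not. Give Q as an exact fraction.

Adjust CN=36 to AMC I: 4.2·36/(10 − 0.058·36) → (756/5) ÷ (989/125) = 18900/989 ≈ 19.110
S = 1000/(18900/989) − 10 = 8000/189 in ≈ 42.328 in
Initial abstraction Ia = S/5 = (8000/189)/5 = 1600/189 ≈ 8.466 in
P − Ia = 9.490 − 8.466 = 19361/18900 ≈ 1.024 in (> 0, runoff occurs)
Q: (19361/18900)² ÷ (819361/18900) = 374848321/15485922900 in (≈ 0.024 in)

Q = 374848321/15485922900 in ≈ 0.024 in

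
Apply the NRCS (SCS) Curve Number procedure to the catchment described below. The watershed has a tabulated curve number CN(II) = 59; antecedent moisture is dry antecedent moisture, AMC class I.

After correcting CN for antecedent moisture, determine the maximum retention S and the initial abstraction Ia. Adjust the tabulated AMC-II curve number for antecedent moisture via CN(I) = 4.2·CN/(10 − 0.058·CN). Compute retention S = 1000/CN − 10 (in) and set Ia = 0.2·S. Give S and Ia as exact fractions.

S = 20500/1239 in ≈ 16.546 in; Ia = 4100/1239 in ≈ 3.309 in

Dry (AMC I): CN(I) = 4.2·59/(10 − 0.058·59) = (1239/5)/(3289/500) = 123900/3289 ≈ 37.671
Retention S: 1000/CN − 10 with CN=37.671 → S = 20500/1239 ≈ 16.546 in
Ia = 0.2S: 0.2·16.546 = 3.309 in (exactly 4100/1239)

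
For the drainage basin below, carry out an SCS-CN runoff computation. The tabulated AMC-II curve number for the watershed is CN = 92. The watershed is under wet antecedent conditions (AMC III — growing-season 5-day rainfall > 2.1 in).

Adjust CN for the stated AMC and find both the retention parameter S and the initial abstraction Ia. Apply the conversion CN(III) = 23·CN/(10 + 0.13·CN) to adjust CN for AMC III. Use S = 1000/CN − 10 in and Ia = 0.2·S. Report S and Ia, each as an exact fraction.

S = 200/529 in ≈ 0.378 in; Ia = 40/529 in ≈ 0.076 in

CN(III) from CN(II)=92: (23·92)/(10 + 0.13·92) = 52900/549 ≈ 96.357
Max retention: S = 1000/(52900/549) − 10 = 200/529 in (≈ 0.378 in)
Initial abstraction Ia = S/5 = (200/529)/5 = 40/529 ≈ 0.076 in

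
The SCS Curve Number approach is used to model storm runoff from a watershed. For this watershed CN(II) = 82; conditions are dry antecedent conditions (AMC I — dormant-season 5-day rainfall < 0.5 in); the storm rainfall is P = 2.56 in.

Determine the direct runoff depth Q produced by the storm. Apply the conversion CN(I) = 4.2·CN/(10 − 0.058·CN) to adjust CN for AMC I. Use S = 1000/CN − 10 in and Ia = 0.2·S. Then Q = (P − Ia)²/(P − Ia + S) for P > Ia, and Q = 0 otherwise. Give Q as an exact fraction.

Q = 7382089/21690025 in ≈ 0.340 in

Dry (AMC I): CN(I) = 4.2·82/(10 − 0.058·82) = (1722/5)/(1311/250) = 28700/437 ≈ 65.675
Retention S: 1000/CN − 10 with CN=65.675 → S = 1500/287 ≈ 5.226 in
Ia = 0.2S: 0.2·5.226 = 1.045 in (exactly 300/287)
Since P=2.560 > Ia=1.045: effective rainfall P−Ia = 10868/7175 in
Runoff Q = (P−Ia)²/(P−Ia+S) = (1.515)²/(1.515+5.226) = 7382089/21690025 ≈ 0.340 in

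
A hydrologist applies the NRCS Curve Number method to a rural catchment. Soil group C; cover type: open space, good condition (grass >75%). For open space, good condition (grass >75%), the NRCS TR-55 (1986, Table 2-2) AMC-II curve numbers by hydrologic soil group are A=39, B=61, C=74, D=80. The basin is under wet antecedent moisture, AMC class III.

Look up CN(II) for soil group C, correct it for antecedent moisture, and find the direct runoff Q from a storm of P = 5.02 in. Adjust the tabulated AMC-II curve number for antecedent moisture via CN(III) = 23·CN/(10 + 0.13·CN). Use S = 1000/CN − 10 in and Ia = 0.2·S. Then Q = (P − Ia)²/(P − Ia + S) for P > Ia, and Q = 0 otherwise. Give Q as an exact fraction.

NRCS table: open space, good condition (grass >75%), soil group C → CN(II) = 74
CN(III) from CN(II)=74: (23·74)/(10 + 0.13·74) = 85100/981 ≈ 86.748
S = 1000/(85100/981) − 10 = 1300/851 in ≈ 1.528 in
Ia = 0.2S: 0.2·1.528 = 0.306 in (exactly 260/851)
Excess rainfall: 5.020 − 0.306 = 4.714 in; P > Ia so Q > 0
Q: (200601/42550)² ÷ (265601/42550) = 40240761201/11301322550 in (≈ 3.561 in)

Q = 40240761201/11301322550 in ≈ 3.561 in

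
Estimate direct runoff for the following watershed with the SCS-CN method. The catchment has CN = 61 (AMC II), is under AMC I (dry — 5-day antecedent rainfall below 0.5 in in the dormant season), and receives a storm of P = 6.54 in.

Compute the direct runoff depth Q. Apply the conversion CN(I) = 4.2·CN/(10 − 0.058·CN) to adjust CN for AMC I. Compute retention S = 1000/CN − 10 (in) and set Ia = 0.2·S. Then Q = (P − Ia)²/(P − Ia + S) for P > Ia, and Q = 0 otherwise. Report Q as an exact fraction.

Q = 5569487641/8532079150 in ≈ 0.653 in

Adjust CN=61 to AMC I: 4.2·61/(10 − 0.058·61) → (1281/5) ÷ (3231/500) = 42700/1077 ≈ 39.647
Max retention: S = 1000/(42700/1077) − 10 = 6500/427 in (≈ 15.222 in)
Ia = 0.2·(6500/427) = 1300/427 in ≈ 3.044 in
Excess rainfall: 6.540 − 3.044 = 3.496 in; P > Ia so Q > 0
Q = (74629/21350)²/((74629/21350) + 6500/427) = (5569487641/455822500)/(399629/21350) = 5569487641/8532079150 in ≈ 0.653 in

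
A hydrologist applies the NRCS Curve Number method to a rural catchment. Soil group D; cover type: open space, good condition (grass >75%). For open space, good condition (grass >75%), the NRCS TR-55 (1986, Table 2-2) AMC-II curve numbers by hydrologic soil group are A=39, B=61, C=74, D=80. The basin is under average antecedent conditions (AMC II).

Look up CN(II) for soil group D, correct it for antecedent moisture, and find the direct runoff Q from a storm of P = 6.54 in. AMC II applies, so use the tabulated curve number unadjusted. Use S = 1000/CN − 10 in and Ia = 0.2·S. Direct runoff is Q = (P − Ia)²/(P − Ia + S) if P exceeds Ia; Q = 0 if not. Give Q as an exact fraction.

Q = 45602/10675 in ≈ 4.272 in

NRCS table: open space, good condition (grass >75%), soil group D → CN(II) = 80
Average conditions: CN = 80 (no AMC adjustment).
Retention S: 1000/CN − 10 with CN=80.000 → S = 5/2 ≈ 2.500 in
Ia = 0.2S: 0.2·2.500 = 0.500 in (exactly 1/2)
Since P=6.540 > Ia=0.500: effective rainfall P−Ia = 151/25 in
Q = (151/25)²/((151/25) + 5/2) = (22801/625)/(427/50) = 45602/10675 in ≈ 4.272 in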